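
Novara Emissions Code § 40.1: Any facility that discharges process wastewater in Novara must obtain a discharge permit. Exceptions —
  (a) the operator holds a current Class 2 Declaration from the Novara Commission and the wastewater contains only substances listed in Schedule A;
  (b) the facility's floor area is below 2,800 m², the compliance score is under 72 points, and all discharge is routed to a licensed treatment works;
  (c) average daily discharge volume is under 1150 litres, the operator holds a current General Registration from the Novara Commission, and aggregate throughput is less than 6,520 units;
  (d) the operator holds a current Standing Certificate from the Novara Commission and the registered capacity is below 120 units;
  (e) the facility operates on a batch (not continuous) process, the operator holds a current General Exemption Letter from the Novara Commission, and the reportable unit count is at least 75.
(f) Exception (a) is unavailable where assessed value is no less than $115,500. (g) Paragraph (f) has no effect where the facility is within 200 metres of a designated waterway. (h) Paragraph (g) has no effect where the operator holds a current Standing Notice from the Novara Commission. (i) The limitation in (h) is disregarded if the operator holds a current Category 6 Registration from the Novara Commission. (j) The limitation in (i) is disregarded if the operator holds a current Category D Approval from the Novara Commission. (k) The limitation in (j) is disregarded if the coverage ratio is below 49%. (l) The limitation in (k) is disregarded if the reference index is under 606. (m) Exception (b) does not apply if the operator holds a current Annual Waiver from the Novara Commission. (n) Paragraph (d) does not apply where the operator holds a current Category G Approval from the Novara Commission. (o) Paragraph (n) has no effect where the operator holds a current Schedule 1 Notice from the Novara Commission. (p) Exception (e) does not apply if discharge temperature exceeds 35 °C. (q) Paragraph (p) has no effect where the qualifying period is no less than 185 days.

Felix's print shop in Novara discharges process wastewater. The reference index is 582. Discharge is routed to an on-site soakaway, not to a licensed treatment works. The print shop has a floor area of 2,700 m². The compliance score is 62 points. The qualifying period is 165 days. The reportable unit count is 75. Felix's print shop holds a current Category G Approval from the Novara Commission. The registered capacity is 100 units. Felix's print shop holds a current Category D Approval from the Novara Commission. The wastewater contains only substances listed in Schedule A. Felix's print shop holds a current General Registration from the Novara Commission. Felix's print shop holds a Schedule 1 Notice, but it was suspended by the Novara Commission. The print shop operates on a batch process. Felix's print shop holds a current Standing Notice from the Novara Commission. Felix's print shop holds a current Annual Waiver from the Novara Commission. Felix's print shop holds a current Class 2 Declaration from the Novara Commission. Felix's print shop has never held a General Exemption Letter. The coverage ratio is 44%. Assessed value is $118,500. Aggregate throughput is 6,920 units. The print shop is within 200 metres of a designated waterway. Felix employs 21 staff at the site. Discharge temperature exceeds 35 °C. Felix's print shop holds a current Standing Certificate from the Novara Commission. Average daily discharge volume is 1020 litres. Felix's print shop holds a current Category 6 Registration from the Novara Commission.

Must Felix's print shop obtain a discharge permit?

Yes — Felix's print shop must obtain a discharge permit.

Exception (a) is satisfied on its face — a current Class 2 Declaration is held; the wastewater is Schedule-A-only. However, paragraphs (f)–(l) must be considered: (f) operates against (a): assessed value is $118,500, meeting the $115,500 threshold. (g) is triggered (the print shop is within 200 m of a designated waterway), but is overridden by (h): (h) applies — a current Standing Notice is held. (i) would limit (h) — a current Category 6 Registration is held — but (j) sets (i) aside: (j) is engaged — a current Category D Approval is held. (k) would limit (j) — the coverage ratio is 44%, below the 49% limit — but (l) sets (k) aside: (l) operates — the reference index is 582, under the 606 limit. So (a) is unavailable.
Exception (b) fails — discharge is not routed to a licensed treatment works.
Exception (c) does not apply: aggregate throughput is 6,920 units, not less than 6,520 units.
Exception (d)'s conditions are all satisfied: a current Standing Certificate is held; the registered capacity is 100 units, below the 120 units limit. But applying paragraphs (n)–(o): (n) operates against (d): a current Category G Approval is held. (o), which would lift (n), is not engaged — no current Schedule 1 Notice is held. So (d) is unavailable.
Exception (e) fails — there is no General Exemption Letter in force.
No exception is made out. Felix's print shop falls within the general rule.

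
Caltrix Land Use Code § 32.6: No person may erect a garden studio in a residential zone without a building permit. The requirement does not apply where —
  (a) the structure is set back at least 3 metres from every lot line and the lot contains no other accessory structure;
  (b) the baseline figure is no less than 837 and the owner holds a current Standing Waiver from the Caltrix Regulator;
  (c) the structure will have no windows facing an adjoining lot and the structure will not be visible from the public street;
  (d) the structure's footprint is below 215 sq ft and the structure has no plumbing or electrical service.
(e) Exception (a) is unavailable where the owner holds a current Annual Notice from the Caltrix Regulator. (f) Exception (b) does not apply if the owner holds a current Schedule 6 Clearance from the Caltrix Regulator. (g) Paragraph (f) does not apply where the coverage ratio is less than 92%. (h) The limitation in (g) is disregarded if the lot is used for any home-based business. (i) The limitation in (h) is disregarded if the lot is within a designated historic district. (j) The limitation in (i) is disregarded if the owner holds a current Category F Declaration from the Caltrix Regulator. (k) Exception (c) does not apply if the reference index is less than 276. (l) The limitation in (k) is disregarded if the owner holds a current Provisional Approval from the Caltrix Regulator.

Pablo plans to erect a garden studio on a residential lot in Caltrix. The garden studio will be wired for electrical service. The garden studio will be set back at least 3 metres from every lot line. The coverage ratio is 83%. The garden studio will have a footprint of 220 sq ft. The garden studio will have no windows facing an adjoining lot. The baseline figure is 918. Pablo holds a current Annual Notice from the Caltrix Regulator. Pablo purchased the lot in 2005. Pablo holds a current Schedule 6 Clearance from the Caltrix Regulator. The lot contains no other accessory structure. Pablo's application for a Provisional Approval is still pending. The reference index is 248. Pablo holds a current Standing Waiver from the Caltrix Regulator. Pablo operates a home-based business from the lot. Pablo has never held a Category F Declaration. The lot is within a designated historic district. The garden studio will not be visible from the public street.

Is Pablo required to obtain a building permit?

No — exception (b) applies; Pablo does not need a building permit.

Exception (a): the setback is at least 3 m on every side; the lot has no other accessory structure — every condition holds. But applying paragraph (e): (e) operates — a current Annual Notice is held. So (a) is unavailable.
Exception (b)'s conditions are all satisfied: the baseline figure is 918, meeting the 837 threshold; a current Standing Waiver is held. Under paragraphs (f)–(j): (f) would limit (b) — a current Schedule 6 Clearance is held — but (g) sets (f) aside: (g) applies — the coverage ratio is 83%, less than the 92% limit. (h) would limit (g) — a home-based business operates on the lot — but (i) sets (h) aside: (i) operates against (h): the lot is in a historic district. (j) does not operate here (there is no Category F Declaration in force), so (i) stands. So (b) applies.
All of (c)'s requirements are met (no windows face an adjoining lot; the structure will not be visible from the street). But applying paragraphs (k)–(l): (k) operates against (c): the reference index is 248, less than the 276 limit. (l), which would lift (k), does not operate here — no current Provisional Approval is held. So (c) is unavailable.
Exception (d) requires that the structure's footprint is below 215 sq ft; but the structure's footprint is 220 sq ft, not below 215 sq ft, so (d) is unavailable.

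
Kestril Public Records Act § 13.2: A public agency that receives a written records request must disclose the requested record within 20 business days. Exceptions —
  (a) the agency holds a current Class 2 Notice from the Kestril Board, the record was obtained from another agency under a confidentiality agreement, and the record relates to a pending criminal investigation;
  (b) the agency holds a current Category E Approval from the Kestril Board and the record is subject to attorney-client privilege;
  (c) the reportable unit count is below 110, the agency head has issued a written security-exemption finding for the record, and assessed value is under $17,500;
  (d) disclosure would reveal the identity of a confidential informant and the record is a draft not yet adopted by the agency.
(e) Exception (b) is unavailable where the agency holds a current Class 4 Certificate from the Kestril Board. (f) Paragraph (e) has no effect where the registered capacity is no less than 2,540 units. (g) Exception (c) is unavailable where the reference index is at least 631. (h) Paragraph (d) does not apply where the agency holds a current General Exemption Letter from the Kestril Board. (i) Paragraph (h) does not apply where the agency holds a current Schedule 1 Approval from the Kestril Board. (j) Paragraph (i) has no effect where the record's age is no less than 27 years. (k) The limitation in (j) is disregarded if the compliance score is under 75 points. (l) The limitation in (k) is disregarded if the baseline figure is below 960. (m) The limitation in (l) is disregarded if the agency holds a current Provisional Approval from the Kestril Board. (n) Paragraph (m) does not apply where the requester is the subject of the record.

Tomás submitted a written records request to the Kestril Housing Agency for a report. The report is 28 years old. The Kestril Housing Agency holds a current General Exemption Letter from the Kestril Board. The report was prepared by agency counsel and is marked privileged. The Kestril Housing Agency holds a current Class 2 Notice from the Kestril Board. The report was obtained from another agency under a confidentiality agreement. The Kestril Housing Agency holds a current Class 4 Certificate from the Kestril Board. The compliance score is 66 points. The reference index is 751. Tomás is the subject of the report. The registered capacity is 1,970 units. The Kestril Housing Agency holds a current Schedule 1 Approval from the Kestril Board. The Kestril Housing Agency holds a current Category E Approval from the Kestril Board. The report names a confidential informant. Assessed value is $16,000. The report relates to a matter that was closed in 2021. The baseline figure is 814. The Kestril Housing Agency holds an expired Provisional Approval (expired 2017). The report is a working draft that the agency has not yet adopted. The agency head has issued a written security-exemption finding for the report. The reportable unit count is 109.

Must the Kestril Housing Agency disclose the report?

Exception (a) requires that the record relates to a pending criminal investigation; but the report relates to a closed matter, so (a) is unavailable.
All of (b)'s requirements are met (a current Category E Approval is held; the report is privileged). But applying paragraphs (e)–(f): (e) is engaged — a current Class 4 Certificate is held. (f) is inapplicable (the registered capacity is 1,970 units, short of 2,540 units), so (e) stands. (b) is therefore removed.
Exception (c)'s conditions are all satisfied: the reportable unit count is 109, below the 110 limit; a written security-exemption finding has been issued; assessed value is $16,000, under the $17,500 limit. But: (g) applies — the reference index is 751, meeting the 631 threshold. Exception (c) does not apply.
Exception (d): the report names a confidential informant; the report is an unadopted draft — every condition holds. However, paragraphs (h)–(n) must be considered: (h) is engaged — a current General Exemption Letter is held. (i) would limit (h) — a current Schedule 1 Approval is held — but (j) sets (i) aside: (j) is triggered — the record's age is 28 years, meeting the 27 years threshold. (k) would limit (j) — the compliance score is 66 points, under the 75 points limit — but (l) sets (k) aside: (l) operates against (k): the baseline figure is 814, below the 960 limit. (m) is inapplicable (the Provisional Approval is not current), so (l) stands. So (d) is unavailable.
No exception applies. The general rule governs.

Yes — the Kestril Housing Agency must disclose the report.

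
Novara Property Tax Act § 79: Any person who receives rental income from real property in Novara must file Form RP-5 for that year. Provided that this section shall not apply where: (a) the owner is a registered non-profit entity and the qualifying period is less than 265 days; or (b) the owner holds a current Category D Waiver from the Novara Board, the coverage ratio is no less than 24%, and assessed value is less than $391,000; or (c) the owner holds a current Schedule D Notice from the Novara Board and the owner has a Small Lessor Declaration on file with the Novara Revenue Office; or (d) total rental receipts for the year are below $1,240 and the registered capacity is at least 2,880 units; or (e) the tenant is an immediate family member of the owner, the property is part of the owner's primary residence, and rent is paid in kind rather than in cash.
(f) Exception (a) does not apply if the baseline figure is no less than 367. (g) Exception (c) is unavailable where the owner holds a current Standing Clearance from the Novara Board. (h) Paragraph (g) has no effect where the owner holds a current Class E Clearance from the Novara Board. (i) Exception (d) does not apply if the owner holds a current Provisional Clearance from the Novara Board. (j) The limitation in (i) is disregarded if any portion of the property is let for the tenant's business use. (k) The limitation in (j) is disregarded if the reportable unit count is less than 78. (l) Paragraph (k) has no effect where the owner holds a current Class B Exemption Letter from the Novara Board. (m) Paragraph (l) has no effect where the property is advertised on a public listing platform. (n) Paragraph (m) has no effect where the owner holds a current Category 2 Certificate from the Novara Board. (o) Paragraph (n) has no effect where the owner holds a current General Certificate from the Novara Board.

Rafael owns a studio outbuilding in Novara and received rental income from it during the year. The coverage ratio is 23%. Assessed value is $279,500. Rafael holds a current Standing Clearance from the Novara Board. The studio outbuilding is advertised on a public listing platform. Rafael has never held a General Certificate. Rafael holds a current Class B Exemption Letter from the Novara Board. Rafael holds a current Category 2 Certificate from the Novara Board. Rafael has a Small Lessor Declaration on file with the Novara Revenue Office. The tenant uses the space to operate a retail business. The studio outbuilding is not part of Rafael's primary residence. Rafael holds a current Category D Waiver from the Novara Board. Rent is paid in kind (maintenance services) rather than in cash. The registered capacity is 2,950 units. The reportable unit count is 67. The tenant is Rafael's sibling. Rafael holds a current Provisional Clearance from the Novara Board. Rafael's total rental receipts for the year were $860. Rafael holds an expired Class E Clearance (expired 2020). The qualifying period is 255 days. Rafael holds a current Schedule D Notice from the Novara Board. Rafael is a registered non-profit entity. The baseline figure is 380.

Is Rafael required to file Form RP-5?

No — exception (d) applies; Rafael is not required to file Form RP-5.

Exception (a): Rafael is a registered non-profit; the qualifying period is 255 days, less than the 265 days limit — every condition holds. But: (f) operates against (a): the baseline figure is 380, meeting the 367 threshold. Exception (a) does not apply.
Exception (b) requires that the coverage ratio is no less than 24%; but the coverage ratio is 23%, short of 24%, so (b) is unavailable.
All of (c)'s requirements are met (a current Schedule D Notice is held; a Small Lessor Declaration is on file). But: (g) operates against (c): a current Standing Clearance is held. (h), which would lift (g), is not triggered — the Class E Clearance is not current. Exception (c) does not apply.
All of (d)'s requirements are met (total rental receipts for the year are $860, below the $1,240 limit; the registered capacity is 2,950 units, meeting the 2,880 units threshold). As to paragraphs (i)–(o): (i) operates (a current Provisional Clearance is held), but is overridden by (j): (j) operates against (i): the space is let for business use. (k) is triggered (the reportable unit count is 67, less than the 78 limit), but is set aside by (l): (l) operates against (k): a current Class B Exemption Letter is held. (m) would limit (l) — the property is publicly advertised — but (n) sets (m) aside: (n) applies — a current Category 2 Certificate is held. (o) is not engaged (no current General Certificate is held), so (n) stands. (d) remains available.
Exception (e) does not apply: the studio outbuilding is not part of the primary residence.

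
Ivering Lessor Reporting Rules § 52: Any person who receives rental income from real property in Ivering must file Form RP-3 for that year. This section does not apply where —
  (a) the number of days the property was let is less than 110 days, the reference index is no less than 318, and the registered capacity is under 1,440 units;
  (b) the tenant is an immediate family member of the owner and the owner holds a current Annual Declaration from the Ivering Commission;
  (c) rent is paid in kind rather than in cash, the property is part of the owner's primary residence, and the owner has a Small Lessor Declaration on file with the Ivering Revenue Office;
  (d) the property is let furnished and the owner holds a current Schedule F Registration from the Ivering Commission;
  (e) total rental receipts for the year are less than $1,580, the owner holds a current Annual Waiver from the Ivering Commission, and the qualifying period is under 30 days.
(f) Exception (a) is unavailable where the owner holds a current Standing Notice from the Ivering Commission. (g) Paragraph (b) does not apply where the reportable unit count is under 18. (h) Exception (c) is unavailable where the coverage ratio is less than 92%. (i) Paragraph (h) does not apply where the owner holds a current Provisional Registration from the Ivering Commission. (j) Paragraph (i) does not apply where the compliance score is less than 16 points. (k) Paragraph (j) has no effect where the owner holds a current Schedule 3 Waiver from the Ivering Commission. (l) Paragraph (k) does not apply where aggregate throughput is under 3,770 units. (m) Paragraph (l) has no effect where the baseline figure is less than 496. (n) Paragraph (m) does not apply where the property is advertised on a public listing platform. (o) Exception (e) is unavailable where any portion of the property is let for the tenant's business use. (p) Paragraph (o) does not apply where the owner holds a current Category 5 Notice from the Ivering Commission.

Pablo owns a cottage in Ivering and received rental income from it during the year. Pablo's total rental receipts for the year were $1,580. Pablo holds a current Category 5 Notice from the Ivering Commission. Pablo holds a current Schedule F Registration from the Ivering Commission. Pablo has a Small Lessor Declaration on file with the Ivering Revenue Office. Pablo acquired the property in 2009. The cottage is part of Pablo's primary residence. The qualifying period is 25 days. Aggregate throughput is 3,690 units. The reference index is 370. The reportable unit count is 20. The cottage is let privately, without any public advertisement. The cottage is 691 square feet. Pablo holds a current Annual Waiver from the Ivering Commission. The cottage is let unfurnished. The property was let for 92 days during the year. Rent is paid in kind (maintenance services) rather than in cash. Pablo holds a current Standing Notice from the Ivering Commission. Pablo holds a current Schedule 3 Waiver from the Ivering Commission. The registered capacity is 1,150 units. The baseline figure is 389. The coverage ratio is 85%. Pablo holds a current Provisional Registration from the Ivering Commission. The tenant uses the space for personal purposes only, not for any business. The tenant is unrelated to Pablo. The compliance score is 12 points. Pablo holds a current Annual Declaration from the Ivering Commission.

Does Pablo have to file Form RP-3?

Exception (a): the number of days the property was let is 92 days, less than the 110 days limit; the reference index is 370, meeting the 318 threshold; the registered capacity is 1,150 units, under the 1,440 units limit — every condition holds. Turning to paragraph (f): (f) operates against (a): a current Standing Notice is held. So (a) is unavailable.
Exception (b) does not apply: the tenant is unrelated to the owner.
Exception (c)'s conditions are all satisfied: rent is paid in kind; the cottage is part of the primary residence; a Small Lessor Declaration is on file. Under paragraphs (h)–(n): (h) would limit (c) — the coverage ratio is 85%, less than the 92% limit — but (i) sets (h) aside: (i) is triggered — a current Provisional Registration is held. (j) is engaged (the compliance score is 12 points, less than the 16 points limit), but is displaced by (k): (k) operates against (j): a current Schedule 3 Waiver is held. (l) would limit (k) — aggregate throughput is 3,690 units, under the 3,770 units limit — but (m) sets (l) aside: (m) is engaged — the baseline figure is 389, less than the 496 limit. (n), which would lift (m), is inapplicable — the property is let privately without advertisement. Exception (c) stands.
Exception (d) does not apply: the property is let unfurnished.
Exception (e) fails — total rental receipts for the year are $1,580, not less than $1,580.

No — exception (c) applies; Pablo is not required to file Form RP-3.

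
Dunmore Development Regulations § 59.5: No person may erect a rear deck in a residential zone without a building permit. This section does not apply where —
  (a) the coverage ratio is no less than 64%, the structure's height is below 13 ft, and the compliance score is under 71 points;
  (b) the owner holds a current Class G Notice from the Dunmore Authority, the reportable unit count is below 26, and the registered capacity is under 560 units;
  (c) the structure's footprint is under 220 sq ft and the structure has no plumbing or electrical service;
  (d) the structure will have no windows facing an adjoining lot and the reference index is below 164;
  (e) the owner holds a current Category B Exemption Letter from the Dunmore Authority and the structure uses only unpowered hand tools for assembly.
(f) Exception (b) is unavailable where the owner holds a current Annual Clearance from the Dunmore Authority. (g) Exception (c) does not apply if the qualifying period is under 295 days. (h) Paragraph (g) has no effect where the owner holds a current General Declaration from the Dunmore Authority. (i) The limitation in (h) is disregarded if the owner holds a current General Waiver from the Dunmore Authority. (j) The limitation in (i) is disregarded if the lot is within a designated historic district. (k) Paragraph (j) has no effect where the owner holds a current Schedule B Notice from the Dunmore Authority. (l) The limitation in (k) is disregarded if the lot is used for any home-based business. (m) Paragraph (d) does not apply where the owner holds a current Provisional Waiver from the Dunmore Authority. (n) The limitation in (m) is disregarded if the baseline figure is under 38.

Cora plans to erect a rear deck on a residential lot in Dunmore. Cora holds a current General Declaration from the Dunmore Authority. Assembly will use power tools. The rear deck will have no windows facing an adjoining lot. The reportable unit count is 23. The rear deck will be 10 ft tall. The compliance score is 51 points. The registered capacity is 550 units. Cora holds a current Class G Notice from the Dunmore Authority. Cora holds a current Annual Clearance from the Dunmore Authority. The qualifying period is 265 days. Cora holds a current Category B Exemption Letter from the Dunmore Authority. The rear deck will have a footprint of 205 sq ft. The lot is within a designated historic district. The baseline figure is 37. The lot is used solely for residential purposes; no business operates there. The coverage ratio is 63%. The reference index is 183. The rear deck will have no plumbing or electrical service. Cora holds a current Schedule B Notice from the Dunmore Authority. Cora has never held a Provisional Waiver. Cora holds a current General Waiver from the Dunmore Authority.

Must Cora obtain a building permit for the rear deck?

Exception (a) requires that the coverage ratio is no less than 64%; but the coverage ratio is 63%, short of 64%, so (a) is unavailable.
All of (b)'s requirements are met (a current Class G Notice is held; the reportable unit count is 23, below the 26 limit; the registered capacity is 550 units, under the 560 units limit). Turning to paragraph (f): (f) operates against (b): a current Annual Clearance is held. (b) is therefore removed.
Exception (c)'s conditions are all satisfied: the structure's footprint is 205 sq ft, under the 220 sq ft limit; there is no plumbing or electrical service. However, paragraphs (g)–(l) must be considered: (g) is triggered — the qualifying period is 265 days, under the 295 days limit. (h) would limit (g) — a current General Declaration is held — but (i) sets (h) aside: (i) operates against (h): a current General Waiver is held. (j) would limit (i) — the lot is in a historic district — but (k) sets (j) aside: (k) operates against (j): a current Schedule B Notice is held. (l) is not engaged (the lot is solely residential), so (k) stands. So (c) is unavailable.
Exception (d) fails — the reference index is 183, not below 164.
Exception (e) requires that the structure uses only unpowered hand tools for assembly; but assembly uses power tools, so (e) is unavailable.
No exception applies. The general rule governs.

Yes — Cora must obtain a building permit.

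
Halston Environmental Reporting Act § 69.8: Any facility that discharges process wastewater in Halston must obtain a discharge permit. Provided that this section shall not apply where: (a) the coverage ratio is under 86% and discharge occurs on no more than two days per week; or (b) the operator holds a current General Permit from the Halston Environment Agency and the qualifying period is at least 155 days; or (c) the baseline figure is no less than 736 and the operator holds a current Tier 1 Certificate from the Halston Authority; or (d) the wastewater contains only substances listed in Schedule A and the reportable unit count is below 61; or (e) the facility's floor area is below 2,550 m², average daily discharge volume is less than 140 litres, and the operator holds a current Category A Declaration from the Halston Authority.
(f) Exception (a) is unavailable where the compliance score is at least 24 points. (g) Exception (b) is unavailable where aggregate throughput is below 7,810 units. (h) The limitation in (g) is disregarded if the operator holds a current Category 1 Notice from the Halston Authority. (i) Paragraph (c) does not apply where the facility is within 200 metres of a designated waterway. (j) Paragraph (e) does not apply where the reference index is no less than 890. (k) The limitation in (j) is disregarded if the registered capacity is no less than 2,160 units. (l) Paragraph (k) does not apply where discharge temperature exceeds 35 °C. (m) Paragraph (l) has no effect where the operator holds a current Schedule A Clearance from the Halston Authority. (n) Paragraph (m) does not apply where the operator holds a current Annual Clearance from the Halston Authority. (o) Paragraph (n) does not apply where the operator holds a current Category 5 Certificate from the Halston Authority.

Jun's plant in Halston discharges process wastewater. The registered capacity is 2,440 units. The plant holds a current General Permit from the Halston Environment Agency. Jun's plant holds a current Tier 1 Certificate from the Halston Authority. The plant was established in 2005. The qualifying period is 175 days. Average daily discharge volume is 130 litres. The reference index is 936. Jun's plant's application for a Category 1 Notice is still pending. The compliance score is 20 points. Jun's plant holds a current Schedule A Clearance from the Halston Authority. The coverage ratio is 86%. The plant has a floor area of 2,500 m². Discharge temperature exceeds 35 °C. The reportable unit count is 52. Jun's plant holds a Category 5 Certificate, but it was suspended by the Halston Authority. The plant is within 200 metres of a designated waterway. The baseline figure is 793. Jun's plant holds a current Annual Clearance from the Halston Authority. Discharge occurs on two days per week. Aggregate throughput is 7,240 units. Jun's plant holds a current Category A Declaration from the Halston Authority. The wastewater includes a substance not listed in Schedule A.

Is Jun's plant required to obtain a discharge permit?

Yes — Jun's plant must obtain a discharge permit.

Exception (a) requires that the coverage ratio is under 86%; but the coverage ratio is 86%, not under 86%, so (a) is unavailable.
All of (b)'s requirements are met (a current General Permit is held; the qualifying period is 175 days, meeting the 155 days threshold). Turning to paragraphs (g)–(h): (g) operates against (b): aggregate throughput is 7,240 units, below the 7,810 units limit. (h) does not operate here (the Category 1 Notice is not current), so (g) stands. Exception (b) does not apply.
Exception (c) is satisfied on its face — the baseline figure is 793, meeting the 736 threshold; a current Tier 1 Certificate is held. Turning to paragraph (i): (i) operates against (c): the plant is within 200 m of a designated waterway. So (c) is unavailable.
Exception (d) does not apply: the wastewater includes a non-Schedule-A substance.
All of (e)'s requirements are met (the facility's floor area is 2,500 m², below the 2,550 m² limit; average daily discharge volume is 130 litres, less than the 140 litres limit; a current Category A Declaration is held). However, paragraphs (j)–(o) must be considered: (j) operates against (e): the reference index is 936, meeting the 890 threshold. (k) would limit (j) — the registered capacity is 2,440 units, meeting the 2,160 units threshold — but (l) sets (k) aside: (l) operates against (k): discharge temperature exceeds 35 °C. (m) applies (a current Schedule A Clearance is held), but is displaced by (n): (n) applies — a current Annual Clearance is held. (o), which would lift (n), is not engaged — the Category 5 Certificate is not current. (e) is therefore removed.
No exception displaces § 69.8.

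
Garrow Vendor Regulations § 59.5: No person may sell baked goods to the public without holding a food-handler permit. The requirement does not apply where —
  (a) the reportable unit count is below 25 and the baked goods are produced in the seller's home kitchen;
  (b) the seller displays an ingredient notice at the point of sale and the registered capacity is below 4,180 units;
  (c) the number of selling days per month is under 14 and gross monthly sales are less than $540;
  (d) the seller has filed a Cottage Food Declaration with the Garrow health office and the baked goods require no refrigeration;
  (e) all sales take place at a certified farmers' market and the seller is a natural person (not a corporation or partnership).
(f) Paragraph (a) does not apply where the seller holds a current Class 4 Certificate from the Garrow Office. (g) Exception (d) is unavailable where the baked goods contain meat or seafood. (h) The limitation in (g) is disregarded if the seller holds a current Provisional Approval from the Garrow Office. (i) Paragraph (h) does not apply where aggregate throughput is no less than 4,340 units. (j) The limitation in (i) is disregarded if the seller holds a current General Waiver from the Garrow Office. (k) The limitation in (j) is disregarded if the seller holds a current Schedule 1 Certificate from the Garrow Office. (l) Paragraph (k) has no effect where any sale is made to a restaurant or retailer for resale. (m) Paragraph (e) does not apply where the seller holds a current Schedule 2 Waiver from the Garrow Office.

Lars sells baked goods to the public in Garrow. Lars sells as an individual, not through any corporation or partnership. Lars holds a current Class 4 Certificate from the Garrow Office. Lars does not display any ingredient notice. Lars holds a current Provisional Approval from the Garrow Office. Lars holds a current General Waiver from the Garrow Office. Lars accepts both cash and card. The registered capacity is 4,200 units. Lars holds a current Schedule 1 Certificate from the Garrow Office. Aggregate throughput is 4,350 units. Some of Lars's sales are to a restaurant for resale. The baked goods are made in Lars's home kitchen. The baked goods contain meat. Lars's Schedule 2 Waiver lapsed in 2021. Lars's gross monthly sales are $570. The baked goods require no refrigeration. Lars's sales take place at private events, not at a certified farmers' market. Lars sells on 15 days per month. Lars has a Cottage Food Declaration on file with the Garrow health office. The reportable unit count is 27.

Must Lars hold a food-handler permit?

Exception (a) requires that the reportable unit count is below 25; but the reportable unit count is 27, not below 25, so (a) is unavailable.
Exception (b) does not apply: no ingredient notice is displayed.
Exception (c) requires that the number of selling days per month is under 14; but the number of selling days per month is 15, not under 14, so (c) is unavailable.
Exception (d)'s conditions are all satisfied: a Cottage Food Declaration is on file; the baked goods are shelf-stable. As to paragraphs (g)–(l): (g) would limit (d) — the baked goods contain meat — but (h) sets (g) aside: (h) applies — a current Provisional Approval is held. (i) would limit (h) — aggregate throughput is 4,350 units, meeting the 4,340 units threshold — but (j) sets (i) aside: (j) operates against (i): a current General Waiver is held. (k) would limit (j) — a current Schedule 1 Certificate is held — but (l) sets (k) aside: (l) operates against (k): some sales are to a restaurant for resale. Exception (d) stands.
Exception (e) fails — sales are at private events, not a certified farmers' market.

No — exception (d) applies; Lars is not required to hold a food-handler permit.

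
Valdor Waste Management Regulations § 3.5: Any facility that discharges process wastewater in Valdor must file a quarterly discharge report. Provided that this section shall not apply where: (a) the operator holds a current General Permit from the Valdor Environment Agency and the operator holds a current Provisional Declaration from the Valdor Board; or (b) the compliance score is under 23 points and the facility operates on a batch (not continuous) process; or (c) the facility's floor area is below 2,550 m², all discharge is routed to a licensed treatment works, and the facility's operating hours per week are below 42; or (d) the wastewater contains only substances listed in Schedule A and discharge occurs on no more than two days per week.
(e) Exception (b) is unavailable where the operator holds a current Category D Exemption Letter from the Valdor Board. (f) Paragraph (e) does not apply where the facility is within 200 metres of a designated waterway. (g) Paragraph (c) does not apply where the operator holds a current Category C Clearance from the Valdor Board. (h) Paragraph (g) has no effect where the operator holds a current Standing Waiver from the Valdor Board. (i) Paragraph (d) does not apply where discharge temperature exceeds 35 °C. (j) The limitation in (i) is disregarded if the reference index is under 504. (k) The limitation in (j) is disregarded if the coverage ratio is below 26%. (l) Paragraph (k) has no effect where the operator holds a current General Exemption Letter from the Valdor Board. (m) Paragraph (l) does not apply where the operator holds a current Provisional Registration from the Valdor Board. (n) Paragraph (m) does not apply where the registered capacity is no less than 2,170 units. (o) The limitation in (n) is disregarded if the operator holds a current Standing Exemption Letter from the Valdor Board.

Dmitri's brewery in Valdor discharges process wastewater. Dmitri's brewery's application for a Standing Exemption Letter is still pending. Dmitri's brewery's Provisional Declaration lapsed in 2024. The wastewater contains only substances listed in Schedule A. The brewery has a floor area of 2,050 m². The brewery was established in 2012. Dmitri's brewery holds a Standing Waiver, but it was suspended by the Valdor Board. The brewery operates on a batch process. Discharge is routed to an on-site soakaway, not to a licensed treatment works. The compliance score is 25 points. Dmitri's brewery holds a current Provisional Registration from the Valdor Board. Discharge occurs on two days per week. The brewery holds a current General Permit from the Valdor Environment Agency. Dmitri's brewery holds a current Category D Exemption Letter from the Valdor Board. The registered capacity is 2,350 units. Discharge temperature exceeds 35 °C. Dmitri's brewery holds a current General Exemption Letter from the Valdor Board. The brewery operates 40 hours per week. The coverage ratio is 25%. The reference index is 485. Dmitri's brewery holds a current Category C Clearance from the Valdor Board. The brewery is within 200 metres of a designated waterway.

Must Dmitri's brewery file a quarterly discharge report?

No — exception (d) applies; Dmitri's brewery is not required to file a quarterly discharge report.

Exception (a) requires that the operator holds a current Provisional Declaration from the Valdor Board; but there is no Provisional Declaration in force, so (a) is unavailable.
Exception (b) fails — the compliance score is 25 points, not under 23 points.
Exception (c) fails — discharge is not routed to a licensed treatment works.
Exception (d) is satisfied on its face — the wastewater is Schedule-A-only; discharge occurs on no more than two days per week. As to paragraphs (i)–(o): (i) would limit (d) — discharge temperature exceeds 35 °C — but (j) sets (i) aside: (j) applies — the reference index is 485, under the 504 limit. (k) is engaged (the coverage ratio is 25%, below the 26% limit), but is overridden by (l): (l) operates against (k): a current General Exemption Letter is held. (m) would limit (l) — a current Provisional Registration is held — but (n) sets (m) aside: (n) operates against (m): the registered capacity is 2,350 units, meeting the 2,170 units threshold. (o) is not triggered (there is no Standing Exemption Letter in force), so (n) stands. Exception (d) stands.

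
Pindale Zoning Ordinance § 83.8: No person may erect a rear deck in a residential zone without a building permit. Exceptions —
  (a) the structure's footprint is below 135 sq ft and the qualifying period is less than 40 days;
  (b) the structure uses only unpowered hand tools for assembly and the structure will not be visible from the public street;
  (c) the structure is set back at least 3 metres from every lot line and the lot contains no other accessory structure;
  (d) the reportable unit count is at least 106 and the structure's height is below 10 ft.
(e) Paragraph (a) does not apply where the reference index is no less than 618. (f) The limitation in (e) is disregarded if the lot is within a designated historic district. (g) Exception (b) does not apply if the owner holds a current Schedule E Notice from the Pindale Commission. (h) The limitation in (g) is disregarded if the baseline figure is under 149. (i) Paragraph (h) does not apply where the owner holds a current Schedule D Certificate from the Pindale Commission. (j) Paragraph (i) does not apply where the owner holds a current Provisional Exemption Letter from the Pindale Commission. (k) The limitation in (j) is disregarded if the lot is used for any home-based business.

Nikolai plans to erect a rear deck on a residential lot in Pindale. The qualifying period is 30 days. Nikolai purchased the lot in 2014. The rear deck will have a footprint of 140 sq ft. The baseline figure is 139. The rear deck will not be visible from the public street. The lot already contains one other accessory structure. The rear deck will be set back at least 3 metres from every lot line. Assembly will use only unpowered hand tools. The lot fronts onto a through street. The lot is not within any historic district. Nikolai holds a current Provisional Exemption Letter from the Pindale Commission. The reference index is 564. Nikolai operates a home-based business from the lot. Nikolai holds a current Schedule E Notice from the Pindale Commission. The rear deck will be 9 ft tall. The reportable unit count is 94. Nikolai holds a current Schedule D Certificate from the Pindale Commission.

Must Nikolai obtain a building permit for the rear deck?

Yes — Nikolai must obtain a building permit.

Exception (a) requires that the structure's footprint is below 135 sq ft; but the structure's footprint is 140 sq ft, not below 135 sq ft, so (a) is unavailable.
Exception (b)'s conditions are all satisfied: assembly uses only hand tools; the structure will not be visible from the street. But: (g) is triggered — a current Schedule E Notice is held. (h) is engaged (the baseline figure is 139, under the 149 limit), but is set aside by (i): (i) is triggered — a current Schedule D Certificate is held. (j) is engaged (a current Provisional Exemption Letter is held), but is itself disapplied by (k): (k) operates against (j): a home-based business operates on the lot. So (b) is unavailable.
Exception (c) requires that the lot contains no other accessory structure; but the lot already has another accessory structure, so (c) is unavailable.
Exception (d) fails — the reportable unit count is 94, short of 106.
Every exception is unavailable, so the rule governs.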